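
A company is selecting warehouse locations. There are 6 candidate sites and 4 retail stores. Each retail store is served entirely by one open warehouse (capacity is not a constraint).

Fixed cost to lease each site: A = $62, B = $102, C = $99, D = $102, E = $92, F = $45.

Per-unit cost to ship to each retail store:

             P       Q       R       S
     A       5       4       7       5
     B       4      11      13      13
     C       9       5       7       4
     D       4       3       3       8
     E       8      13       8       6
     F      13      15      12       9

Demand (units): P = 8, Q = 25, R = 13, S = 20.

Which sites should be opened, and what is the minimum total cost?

Open A only; minimum total cost 393.

For any fixed open set, each retail store goes to its cheapest open site; total = fixed + service.
{A}: P→A 5·8=40, Q→A 4·25=100, R→A 7·13=91, S→A 5·20=100. Service 331; fixed 62; total 393.
{D}: service 306 + fixed 102 = 408
{A, D}: service 246 + fixed 164 = 410
{A, B, C, D, E, F}: service 226 + fixed 502 = 728
No other subset beats 393.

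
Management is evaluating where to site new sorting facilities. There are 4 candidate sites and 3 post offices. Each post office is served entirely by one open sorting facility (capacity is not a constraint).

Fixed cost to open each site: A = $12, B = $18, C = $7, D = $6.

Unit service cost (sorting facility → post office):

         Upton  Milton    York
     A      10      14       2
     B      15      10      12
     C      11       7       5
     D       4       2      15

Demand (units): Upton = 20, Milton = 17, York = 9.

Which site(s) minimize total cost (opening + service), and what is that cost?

Open A and D; minimum total cost 150.

For any fixed open set, each post office goes to its cheapest open site; total = fixed + service.
{A, D}: Upton→D 4·20=80, Milton→D 2·17=34, York→A 2·9=18. Service 132; fixed 18; total 150.
{A, C, D}: service 132 + fixed 25 = 157
{A, B, D}: service 132 + fixed 36 = 168
{A, B, C, D}: Upton→D 4·20=80, Milton→D 2·17=34, York→A 2·9=18. Service 132; fixed 43; total 175.
No other subset beats 150.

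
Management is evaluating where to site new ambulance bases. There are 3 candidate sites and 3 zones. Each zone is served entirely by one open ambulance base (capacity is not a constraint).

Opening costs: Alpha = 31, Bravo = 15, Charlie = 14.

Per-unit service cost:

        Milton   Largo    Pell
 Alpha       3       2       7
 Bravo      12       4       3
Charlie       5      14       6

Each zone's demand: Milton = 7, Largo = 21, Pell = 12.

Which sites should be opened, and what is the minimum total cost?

Open Alpha and Bravo; minimum total cost 145.

For any fixed open set, each zone goes to its cheapest open site; total = fixed + service.
{Alpha, Bravo}: Milton→Alpha 3·7=21, Largo→Alpha 2·21=42, Pell→Bravo 3·12=36. Service 99; fixed 46; total 145.
{Alpha, Bravo, Charlie}: Milton→Alpha 3·7=21, Largo→Alpha 2·21=42, Pell→Bravo 3·12=36. Service 99; fixed 60; total 159.
{Alpha}: service 147 + fixed 31 = 178
{Charlie}: Milton→Charlie 5·7=35, Largo→Charlie 14·21=294, Pell→Charlie 6·12=72. Service 401; fixed 14; total 415.
No other subset beats 145.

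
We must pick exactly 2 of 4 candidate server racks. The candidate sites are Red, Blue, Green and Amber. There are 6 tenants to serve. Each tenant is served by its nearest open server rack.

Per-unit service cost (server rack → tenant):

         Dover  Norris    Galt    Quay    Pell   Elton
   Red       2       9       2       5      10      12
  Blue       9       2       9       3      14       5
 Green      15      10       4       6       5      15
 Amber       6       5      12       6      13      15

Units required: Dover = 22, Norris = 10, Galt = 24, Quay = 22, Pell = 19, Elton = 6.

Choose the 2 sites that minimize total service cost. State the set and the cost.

Choose Red and Blue; total service cost 398.

With exactly 2 open, each tenant uses its cheapest among the chosen.
{Red, Blue}: Dover→Red 2·22=44, Norris→Blue 2·10=20, Galt→Red 2·24=48, Quay→Blue 3·22=66, Pell→Red 10·19=190, Elton→Blue 5·6=30. Service cost 398.
{Red, Green}: service cost 459
{Blue, Green}: service cost 505
Among all 6 size-2 choices, {Red, Blue} is lowest.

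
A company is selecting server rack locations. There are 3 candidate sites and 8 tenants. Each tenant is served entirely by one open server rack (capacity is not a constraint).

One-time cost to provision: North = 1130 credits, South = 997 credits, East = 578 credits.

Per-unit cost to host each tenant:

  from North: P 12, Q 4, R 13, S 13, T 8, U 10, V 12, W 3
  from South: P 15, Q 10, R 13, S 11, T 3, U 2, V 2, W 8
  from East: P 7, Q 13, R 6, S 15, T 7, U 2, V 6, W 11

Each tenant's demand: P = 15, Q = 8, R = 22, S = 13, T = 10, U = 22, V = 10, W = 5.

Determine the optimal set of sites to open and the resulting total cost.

Open East only; minimum total cost 1343.

For any fixed open set, each tenant goes to its cheapest open site; total = fixed + service.
{East}: P→East 7·15=105, Q→East 13·8=104, R→East 6·22=132, S→East 15·13=195, T→East 7·10=70, U→East 2·22=44, V→East 6·10=60, W→East 11·5=55. Service 765; fixed 578; total 1343.
{South}: P→South 15·15=225, Q→South 10·8=80, R→South 13·22=286, S→South 11·13=143, T→South 3·10=30, U→South 2·22=44, V→South 2·10=20, W→South 8·5=40. Service 868; fixed 997; total 1865.
{South, East}: P→East 7·15=105, Q→South 10·8=80, R→East 6·22=132, S→South 11·13=143, T→South 3·10=30, U→South 2·22=44, V→South 2·10=20, W→South 8·5=40. Service 594; fixed 1575; total 2169.
{North, South, East}: service 521 + fixed 2705 = 3226
(All 7 nonempty subsets were checked; East only is lowest.)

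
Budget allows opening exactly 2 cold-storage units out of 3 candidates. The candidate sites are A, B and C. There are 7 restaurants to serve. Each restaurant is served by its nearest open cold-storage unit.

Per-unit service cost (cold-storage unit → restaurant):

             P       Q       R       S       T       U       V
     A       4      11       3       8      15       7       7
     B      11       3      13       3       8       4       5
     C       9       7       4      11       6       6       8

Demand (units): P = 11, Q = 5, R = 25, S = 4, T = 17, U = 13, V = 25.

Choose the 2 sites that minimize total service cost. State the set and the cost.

Choose A and B; total service cost 459.

With exactly 2 open, each restaurant uses its cheapest among the chosen.
{A, B}: P→A 4·11=44, Q→B 3·5=15, R→A 3·25=75, S→B 3·4=12, T→B 8·17=136, U→B 4·13=52, V→B 5·25=125. Service cost 459.
{B, C}: service cost 505
{A, C}: service cost 541
Among all 3 size-2 choices, {A, B} is lowest.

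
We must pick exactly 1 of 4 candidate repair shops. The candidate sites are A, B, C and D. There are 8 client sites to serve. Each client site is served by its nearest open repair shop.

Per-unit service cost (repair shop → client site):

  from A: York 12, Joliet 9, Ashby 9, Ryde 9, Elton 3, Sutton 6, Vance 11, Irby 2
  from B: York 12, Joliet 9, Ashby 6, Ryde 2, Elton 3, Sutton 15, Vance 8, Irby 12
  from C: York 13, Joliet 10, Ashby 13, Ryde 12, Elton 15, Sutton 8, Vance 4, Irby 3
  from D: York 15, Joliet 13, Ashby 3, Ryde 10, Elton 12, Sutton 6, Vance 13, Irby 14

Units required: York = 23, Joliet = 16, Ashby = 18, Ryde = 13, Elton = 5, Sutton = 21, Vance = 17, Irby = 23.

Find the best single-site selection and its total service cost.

With exactly 1 open, each client site uses its cheapest among the chosen.
{A}: York→A 12·23=276, Joliet→A 9·16=144, Ashby→A 9·18=162, Ryde→A 9·13=117, Elton→A 3·5=15, Sutton→A 6·21=126, Vance→A 11·17=187, Irby→A 2·23=46. Service cost 1073.
{C}: service cost 1229
{B}: service cost 1296
Among all 4 size-1 choices, {A} is lowest.

Choose A only; total service cost 1073.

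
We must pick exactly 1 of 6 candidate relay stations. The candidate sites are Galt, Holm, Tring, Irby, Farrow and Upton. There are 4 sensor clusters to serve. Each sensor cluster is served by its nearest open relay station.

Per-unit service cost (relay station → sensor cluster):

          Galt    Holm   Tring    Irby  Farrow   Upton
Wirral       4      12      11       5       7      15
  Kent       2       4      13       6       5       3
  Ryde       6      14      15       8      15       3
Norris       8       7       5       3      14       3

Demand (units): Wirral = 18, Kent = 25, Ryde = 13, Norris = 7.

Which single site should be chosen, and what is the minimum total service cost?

Choose Galt only; total service cost 256.

With exactly 1 open, each sensor cluster uses its cheapest among the chosen.
{Galt}: Wirral→Galt 4·18=72, Kent→Galt 2·25=50, Ryde→Galt 6·13=78, Norris→Galt 8·7=56. Service cost 256.
{Irby}: service cost 365
{Upton}: service cost 405
Among all 6 size-1 choices, {Galt} is lowest.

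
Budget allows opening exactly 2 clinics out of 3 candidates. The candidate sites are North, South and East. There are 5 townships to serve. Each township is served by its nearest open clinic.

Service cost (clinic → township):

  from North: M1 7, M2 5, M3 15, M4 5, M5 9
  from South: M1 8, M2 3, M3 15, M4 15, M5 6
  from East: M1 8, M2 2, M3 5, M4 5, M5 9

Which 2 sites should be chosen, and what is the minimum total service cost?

With exactly 2 open, each township uses its cheapest among the chosen.
{South, East}: M1→South 8, M2→East 2, M3→East 5, M4→East 5, M5→South 6. Service cost 26.
{North, East}: service cost 28
{North, South}: service cost 36
Among all 3 size-2 choices, {South, East} is lowest.

Choose South and East; total service cost 26.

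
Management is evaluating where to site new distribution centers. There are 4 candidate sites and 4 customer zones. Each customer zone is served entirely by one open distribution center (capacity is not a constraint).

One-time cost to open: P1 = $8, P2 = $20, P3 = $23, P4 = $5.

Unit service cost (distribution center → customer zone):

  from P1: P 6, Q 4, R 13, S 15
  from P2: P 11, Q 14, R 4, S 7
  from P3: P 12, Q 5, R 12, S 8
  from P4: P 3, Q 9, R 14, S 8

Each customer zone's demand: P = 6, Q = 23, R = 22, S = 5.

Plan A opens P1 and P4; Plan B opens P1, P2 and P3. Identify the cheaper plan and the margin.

Plan A: {P1, P4}: P→P4 3·6=18, Q→P1 4·23=92, R→P1 13·22=286, S→P4 8·5=40. Service 436; fixed 13; total 449.
Plan B: {P1, P2, P3}: P→P1 6·6=36, Q→P1 4·23=92, R→P2 4·22=88, S→P2 7·5=35. Service 251; fixed 51; total 302.
Difference: |449 − 302| = 147.

Plan B is cheaper by 147.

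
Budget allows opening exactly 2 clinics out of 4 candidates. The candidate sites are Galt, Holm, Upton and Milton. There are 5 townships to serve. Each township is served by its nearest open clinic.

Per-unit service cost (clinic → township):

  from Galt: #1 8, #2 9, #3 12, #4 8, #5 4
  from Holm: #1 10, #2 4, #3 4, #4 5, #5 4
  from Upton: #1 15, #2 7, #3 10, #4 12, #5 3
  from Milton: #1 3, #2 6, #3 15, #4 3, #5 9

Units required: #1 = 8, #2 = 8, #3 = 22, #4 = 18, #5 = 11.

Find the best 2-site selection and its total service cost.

Choose Holm and Milton; total service cost 242.

With exactly 2 open, each township uses its cheapest among the chosen.
{Holm, Milton}: #1→Milton 3·8=24, #2→Holm 4·8=32, #3→Holm 4·22=88, #4→Milton 3·18=54, #5→Holm 4·11=44. Service cost 242.
{Galt, Holm}: service cost 318
{Holm, Upton}: service cost 323
Among all 6 size-2 choices, {Holm, Milton} is lowest.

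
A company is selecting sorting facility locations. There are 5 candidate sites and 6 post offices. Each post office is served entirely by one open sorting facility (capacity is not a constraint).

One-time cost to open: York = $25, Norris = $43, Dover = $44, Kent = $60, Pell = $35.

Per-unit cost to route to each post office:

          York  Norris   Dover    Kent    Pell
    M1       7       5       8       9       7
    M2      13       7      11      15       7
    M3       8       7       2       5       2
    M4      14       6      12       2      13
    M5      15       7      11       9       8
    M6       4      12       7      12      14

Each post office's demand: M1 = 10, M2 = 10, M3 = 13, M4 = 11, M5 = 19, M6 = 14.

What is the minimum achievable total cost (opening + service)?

For any fixed open set, each post office goes to its cheapest open site; total = fixed + service.
{York, Norris, Pell}: M1→Norris 5·10=50, M2→Norris 7·10=70, M3→Pell 2·13=26, M4→Norris 6·11=66, M5→Norris 7·19=133, M6→York 4·14=56. Service 401; fixed 103; total 504.
{York, Norris, Dover}: M1→Norris 5·10=50, M2→Norris 7·10=70, M3→Dover 2·13=26, M4→Norris 6·11=66, M5→Norris 7·19=133, M6→York 4·14=56. Service 401; fixed 112; total 513.
{York, Kent, Pell}: M1→York 7·10=70, M2→Pell 7·10=70, M3→Pell 2·13=26, M4→Kent 2·11=22, M5→Pell 8·19=152, M6→York 4·14=56. Service 396; fixed 120; total 516.
{York, Norris, Dover, Kent, Pell}: M1→Norris 5·10=50, M2→Norris 7·10=70, M3→Dover 2·13=26, M4→Kent 2·11=22, M5→Norris 7·19=133, M6→York 4·14=56. Service 357; fixed 207; total 564.
No other subset beats 504.

Minimum total cost: 504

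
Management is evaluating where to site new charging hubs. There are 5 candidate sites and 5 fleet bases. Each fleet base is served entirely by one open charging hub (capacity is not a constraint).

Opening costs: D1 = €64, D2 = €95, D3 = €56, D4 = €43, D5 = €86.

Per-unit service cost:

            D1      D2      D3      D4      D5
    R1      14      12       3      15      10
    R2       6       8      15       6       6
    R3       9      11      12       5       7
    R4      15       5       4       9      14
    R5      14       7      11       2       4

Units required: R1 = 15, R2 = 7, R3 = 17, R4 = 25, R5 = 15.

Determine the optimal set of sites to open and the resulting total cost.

Open D3 and D4; minimum total cost 401.

For any fixed open set, each fleet base goes to its cheapest open site; total = fixed + service.
{D3, D4}: R1→D3 3·15=45, R2→D4 6·7=42, R3→D4 5·17=85, R4→D3 4·25=100, R5→D4 2·15=30. Service 302; fixed 99; total 401.
{D1, D3, D4}: R1→D3 3·15=45, R2→D1 6·7=42, R3→D4 5·17=85, R4→D3 4·25=100, R5→D4 2·15=30. Service 302; fixed 163; total 465.
{D3, D4, D5}: service 302 + fixed 185 = 487
{D1, D2, D3, D4, D5}: R1→D3 3·15=45, R2→D1 6·7=42, R3→D4 5·17=85, R4→D3 4·25=100, R5→D4 2·15=30. Service 302; fixed 344; total 646.
No other subset beats 401.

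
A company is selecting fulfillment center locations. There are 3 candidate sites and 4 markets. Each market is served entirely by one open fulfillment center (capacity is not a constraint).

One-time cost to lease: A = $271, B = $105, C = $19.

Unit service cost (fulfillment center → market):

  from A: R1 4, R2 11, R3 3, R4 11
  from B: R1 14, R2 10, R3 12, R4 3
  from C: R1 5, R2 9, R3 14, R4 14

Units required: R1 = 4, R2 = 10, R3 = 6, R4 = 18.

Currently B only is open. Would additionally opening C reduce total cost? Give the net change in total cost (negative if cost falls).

Current service cost with {B}: 282.
Adding C: each market re-picks its cheapest; new service cost 236, saving 46.
Extra fixed cost: 19. Net change = 19 − 46 = -27.
(Totals: 387 → 360.)

Yes — net change −27 (cost falls by 27).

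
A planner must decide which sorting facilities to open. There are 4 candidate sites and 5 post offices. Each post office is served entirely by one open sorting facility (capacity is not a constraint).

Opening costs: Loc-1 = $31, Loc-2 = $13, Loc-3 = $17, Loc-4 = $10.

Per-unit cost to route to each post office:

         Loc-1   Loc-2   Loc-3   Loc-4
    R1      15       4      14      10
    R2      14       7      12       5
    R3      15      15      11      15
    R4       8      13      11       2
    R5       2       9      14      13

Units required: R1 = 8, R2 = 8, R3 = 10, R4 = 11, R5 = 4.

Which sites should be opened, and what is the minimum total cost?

Open Loc-2, Loc-3 and Loc-4; minimum total cost 280.

For any fixed open set, each post office goes to its cheapest open site; total = fixed + service.
{Loc-2, Loc-3, Loc-4}: R1→Loc-2 4·8=32, R2→Loc-4 5·8=40, R3→Loc-3 11·10=110, R4→Loc-4 2·11=22, R5→Loc-2 9·4=36. Service 240; fixed 40; total 280.
{Loc-1, Loc-2, Loc-3, Loc-4}: R1→Loc-2 4·8=32, R2→Loc-4 5·8=40, R3→Loc-3 11·10=110, R4→Loc-4 2·11=22, R5→Loc-1 2·4=8. Service 212; fixed 71; total 283.
{Loc-2, Loc-4}: R1→Loc-2 4·8=32, R2→Loc-4 5·8=40, R3→Loc-2 15·10=150, R4→Loc-4 2·11=22, R5→Loc-2 9·4=36. Service 280; fixed 23; total 303.
{Loc-4}: service 344 + fixed 10 = 354
No other subset beats 280.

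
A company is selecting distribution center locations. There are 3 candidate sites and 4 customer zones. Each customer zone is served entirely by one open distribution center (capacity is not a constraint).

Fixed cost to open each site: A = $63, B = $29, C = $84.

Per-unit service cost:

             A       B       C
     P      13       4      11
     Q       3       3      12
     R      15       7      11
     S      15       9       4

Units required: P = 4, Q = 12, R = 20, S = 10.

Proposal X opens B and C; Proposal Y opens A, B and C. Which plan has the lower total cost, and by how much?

Proposal X is cheaper by 63.

Proposal X: {B, C}: P→B 4·4=16, Q→B 3·12=36, R→B 7·20=140, S→C 4·10=40. Service 232; fixed 113; total 345.
Proposal Y: {A, B, C}: P→B 4·4=16, Q→A 3·12=36, R→B 7·20=140, S→C 4·10=40. Service 232; fixed 176; total 408.
Difference: |345 − 408| = 63.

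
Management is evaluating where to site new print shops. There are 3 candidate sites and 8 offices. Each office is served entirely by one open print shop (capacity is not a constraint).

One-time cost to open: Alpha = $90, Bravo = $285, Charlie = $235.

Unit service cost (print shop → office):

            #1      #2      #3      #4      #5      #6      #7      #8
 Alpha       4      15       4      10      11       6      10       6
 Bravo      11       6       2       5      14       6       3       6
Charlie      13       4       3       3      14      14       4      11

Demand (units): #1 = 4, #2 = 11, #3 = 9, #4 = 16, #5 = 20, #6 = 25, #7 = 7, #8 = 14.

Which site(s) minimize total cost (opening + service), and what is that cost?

For any fixed open set, each office goes to its cheapest open site; total = fixed + service.
{Alpha, Charlie}: #1→Alpha 4·4=16, #2→Charlie 4·11=44, #3→Charlie 3·9=27, #4→Charlie 3·16=48, #5→Alpha 11·20=220, #6→Alpha 6·25=150, #7→Charlie 4·7=28, #8→Alpha 6·14=84. Service 617; fixed 325; total 942.
{Alpha}: service 901 + fixed 90 = 991
{Bravo}: service 743 + fixed 285 = 1028
{Alpha, Bravo, Charlie}: service 601 + fixed 610 = 1211
(All 7 nonempty subsets were checked; Alpha and Charlie is lowest.)

Open Alpha and Charlie; minimum total cost 942.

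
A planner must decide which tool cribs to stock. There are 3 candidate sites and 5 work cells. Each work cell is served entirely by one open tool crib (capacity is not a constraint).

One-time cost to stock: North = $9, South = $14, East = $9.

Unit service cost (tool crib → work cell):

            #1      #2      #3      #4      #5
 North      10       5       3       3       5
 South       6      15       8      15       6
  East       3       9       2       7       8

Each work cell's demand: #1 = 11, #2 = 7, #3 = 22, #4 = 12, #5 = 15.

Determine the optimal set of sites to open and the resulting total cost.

Open North and East; minimum total cost 241.

For any fixed open set, each work cell goes to its cheapest open site; total = fixed + service.
{North, East}: #1→East 3·11=33, #2→North 5·7=35, #3→East 2·22=44, #4→North 3·12=36, #5→North 5·15=75. Service 223; fixed 18; total 241.
{North, South, East}: service 223 + fixed 32 = 255
{North, South}: service 278 + fixed 23 = 301
{North}: service 322 + fixed 9 = 331
(All 7 nonempty subsets were checked; North and East is lowest.)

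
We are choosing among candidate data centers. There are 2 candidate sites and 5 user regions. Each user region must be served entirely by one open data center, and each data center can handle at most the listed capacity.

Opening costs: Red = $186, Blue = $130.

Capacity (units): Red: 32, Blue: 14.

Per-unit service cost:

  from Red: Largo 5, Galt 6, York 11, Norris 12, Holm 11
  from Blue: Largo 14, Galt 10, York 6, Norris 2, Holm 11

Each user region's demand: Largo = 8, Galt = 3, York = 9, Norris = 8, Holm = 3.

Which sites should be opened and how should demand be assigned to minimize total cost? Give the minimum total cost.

Open {Red}: Largo→Red 5·8=40, Galt→Red 6·3=18, York→Red 11·9=99, Norris→Red 12·8=96, Holm→Red 11·3=33.
Loads: Red carries 31/32. Service 286; fixed 186; total 472.
Next best feasible plan costs 522.

Minimum total cost: 472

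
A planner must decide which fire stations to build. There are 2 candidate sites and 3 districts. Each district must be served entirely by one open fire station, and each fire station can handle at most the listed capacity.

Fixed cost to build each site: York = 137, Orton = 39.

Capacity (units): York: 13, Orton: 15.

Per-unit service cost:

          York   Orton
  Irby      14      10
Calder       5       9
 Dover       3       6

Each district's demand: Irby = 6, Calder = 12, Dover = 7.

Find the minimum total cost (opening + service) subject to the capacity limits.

Open {York, Orton}: Irby→Orton 10·6=60, Calder→York 5·12=60, Dover→Orton 6·7=42.
Loads: York carries 12/13, Orton carries 13/15. Service 162; fixed 176; total 338.
Next best feasible plan costs 389.

Minimum total cost: 338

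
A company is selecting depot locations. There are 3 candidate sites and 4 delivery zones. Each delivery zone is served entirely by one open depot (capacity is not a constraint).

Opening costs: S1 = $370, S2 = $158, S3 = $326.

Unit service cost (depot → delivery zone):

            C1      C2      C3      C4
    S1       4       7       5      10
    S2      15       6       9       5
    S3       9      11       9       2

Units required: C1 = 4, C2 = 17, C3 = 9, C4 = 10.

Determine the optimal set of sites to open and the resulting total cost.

For any fixed open set, each delivery zone goes to its cheapest open site; total = fixed + service.
{S2}: C1→S2 15·4=60, C2→S2 6·17=102, C3→S2 9·9=81, C4→S2 5·10=50. Service 293; fixed 158; total 451.
{S1}: service 280 + fixed 370 = 650
{S3}: service 324 + fixed 326 = 650
{S1, S2, S3}: service 183 + fixed 854 = 1037
(All 7 nonempty subsets were checked; S2 only is lowest.)

Open S2 only; minimum total cost 451.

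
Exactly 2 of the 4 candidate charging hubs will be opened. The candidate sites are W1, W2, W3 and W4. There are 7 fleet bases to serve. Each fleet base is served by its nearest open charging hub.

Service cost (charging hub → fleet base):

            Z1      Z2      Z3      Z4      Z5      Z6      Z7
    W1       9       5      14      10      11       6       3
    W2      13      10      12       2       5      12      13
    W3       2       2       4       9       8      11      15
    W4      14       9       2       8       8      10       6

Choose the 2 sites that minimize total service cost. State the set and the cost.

With exactly 2 open, each fleet base uses its cheapest among the chosen.
{W1, W3}: Z1→W3 2, Z2→W3 2, Z3→W3 4, Z4→W3 9, Z5→W3 8, Z6→W1 6, Z7→W1 3. Service cost 34.
{W3, W4}: service cost 38
{W2, W3}: service cost 39
Among all 6 size-2 choices, {W1, W3} is lowest.

Choose W1 and W3; total service cost 34.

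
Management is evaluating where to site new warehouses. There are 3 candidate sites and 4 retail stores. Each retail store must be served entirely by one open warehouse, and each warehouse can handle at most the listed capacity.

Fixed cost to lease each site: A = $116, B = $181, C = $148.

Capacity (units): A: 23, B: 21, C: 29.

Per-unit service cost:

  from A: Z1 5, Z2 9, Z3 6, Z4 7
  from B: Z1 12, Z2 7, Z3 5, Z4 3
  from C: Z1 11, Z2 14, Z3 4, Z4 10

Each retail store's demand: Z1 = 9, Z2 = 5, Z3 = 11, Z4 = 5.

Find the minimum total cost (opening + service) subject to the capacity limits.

Open {A, C}: Z1→A 5·9=45, Z2→A 9·5=45, Z3→C 4·11=44, Z4→A 7·5=35.
Loads: A carries 19/23, C carries 11/29. Service 169; fixed 264; total 433.
Next best feasible plan costs 447.

Minimum total cost: 433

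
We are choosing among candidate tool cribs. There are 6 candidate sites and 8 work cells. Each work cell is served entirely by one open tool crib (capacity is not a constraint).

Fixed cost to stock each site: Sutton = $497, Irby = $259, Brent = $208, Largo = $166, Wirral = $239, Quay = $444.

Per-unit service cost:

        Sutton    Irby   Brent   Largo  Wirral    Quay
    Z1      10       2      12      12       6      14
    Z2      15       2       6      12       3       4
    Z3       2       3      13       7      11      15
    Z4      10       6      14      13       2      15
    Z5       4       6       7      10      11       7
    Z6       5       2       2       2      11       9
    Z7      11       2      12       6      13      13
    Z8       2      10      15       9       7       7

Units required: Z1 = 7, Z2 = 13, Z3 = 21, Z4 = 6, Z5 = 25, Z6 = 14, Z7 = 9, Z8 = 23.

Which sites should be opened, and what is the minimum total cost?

Open Irby only; minimum total cost 824.

For any fixed open set, each work cell goes to its cheapest open site; total = fixed + service.
{Irby}: Z1→Irby 2·7=14, Z2→Irby 2·13=26, Z3→Irby 3·21=63, Z4→Irby 6·6=36, Z5→Irby 6·25=150, Z6→Irby 2·14=28, Z7→Irby 2·9=18, Z8→Irby 10·23=230. Service 565; fixed 259; total 824.
{Irby, Largo}: service 542 + fixed 425 = 967
{Irby, Wirral}: Z1→Irby 2·7=14, Z2→Irby 2·13=26, Z3→Irby 3·21=63, Z4→Wirral 2·6=12, Z5→Irby 6·25=150, Z6→Irby 2·14=28, Z7→Irby 2·9=18, Z8→Wirral 7·23=161. Service 472; fixed 498; total 970.
{Sutton, Irby, Brent, Largo, Wirral, Quay}: service 286 + fixed 1813 = 2099
No other subset beats 824.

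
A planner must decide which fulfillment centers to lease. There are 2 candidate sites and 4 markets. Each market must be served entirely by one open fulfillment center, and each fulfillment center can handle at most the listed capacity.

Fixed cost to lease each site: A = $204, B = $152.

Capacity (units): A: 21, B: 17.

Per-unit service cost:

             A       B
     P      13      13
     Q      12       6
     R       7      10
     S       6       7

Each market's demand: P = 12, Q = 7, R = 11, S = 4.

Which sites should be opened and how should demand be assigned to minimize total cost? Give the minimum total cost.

Minimum total cost: 701

Open {A, B}: P→B 13·12=156, Q→A 12·7=84, R→A 7·11=77, S→B 7·4=28.
Loads: A carries 18/21, B carries 16/17. Service 345; fixed 356; total 701.
Next best feasible plan costs 734.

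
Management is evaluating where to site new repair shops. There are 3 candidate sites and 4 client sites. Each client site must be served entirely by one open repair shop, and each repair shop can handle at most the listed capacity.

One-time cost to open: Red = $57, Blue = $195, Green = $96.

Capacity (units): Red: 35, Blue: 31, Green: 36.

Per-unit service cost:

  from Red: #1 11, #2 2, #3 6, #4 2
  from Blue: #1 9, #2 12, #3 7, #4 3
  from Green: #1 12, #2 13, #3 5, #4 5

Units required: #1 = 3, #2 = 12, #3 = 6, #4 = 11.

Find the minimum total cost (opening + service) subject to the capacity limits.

Minimum total cost: 172

Open {Red}: #1→Red 11·3=33, #2→Red 2·12=24, #3→Red 6·6=36, #4→Red 2·11=22.
Loads: Red carries 32/35. Service 115; fixed 57; total 172.
Next best feasible plan costs 262.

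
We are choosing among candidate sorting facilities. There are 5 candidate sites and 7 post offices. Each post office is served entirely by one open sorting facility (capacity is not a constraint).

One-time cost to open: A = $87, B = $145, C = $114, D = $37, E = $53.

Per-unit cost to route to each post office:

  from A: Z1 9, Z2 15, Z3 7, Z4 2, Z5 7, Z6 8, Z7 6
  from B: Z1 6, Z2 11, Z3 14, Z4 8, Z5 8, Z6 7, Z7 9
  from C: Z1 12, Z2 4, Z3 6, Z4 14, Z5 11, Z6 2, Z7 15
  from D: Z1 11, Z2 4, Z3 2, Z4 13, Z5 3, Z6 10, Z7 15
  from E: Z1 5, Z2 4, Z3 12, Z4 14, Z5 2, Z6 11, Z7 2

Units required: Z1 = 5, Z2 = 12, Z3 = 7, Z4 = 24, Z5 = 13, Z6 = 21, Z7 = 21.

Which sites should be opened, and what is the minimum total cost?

For any fixed open set, each post office goes to its cheapest open site; total = fixed + service.
{A, C, E}: Z1→E 5·5=25, Z2→C 4·12=48, Z3→C 6·7=42, Z4→A 2·24=48, Z5→E 2·13=26, Z6→C 2·21=42, Z7→E 2·21=42. Service 273; fixed 254; total 527.
{A, C, D, E}: service 245 + fixed 291 = 536
{A, E}: service 406 + fixed 140 = 546
{A, B, C, D, E}: Z1→E 5·5=25, Z2→C 4·12=48, Z3→D 2·7=14, Z4→A 2·24=48, Z5→E 2·13=26, Z6→C 2·21=42, Z7→E 2·21=42. Service 245; fixed 436; total 681.
No other subset beats 527.

Open A, C and E; minimum total cost 527.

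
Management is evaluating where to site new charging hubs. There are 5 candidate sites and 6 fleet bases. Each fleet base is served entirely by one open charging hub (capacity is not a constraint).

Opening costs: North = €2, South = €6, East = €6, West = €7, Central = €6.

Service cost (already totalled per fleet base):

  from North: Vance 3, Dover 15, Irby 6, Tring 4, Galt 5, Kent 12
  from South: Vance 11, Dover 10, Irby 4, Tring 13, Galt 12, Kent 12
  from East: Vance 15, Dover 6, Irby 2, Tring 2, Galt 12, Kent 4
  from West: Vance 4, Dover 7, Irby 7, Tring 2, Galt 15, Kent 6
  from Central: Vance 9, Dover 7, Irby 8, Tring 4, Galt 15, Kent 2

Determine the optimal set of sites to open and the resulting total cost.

Open North and East; minimum total cost 30.

For any fixed open set, each fleet base goes to its cheapest open site; total = fixed + service.
{North, East}: Vance→North 3, Dover→East 6, Irby→East 2, Tring→East 2, Galt→North 5, Kent→East 4. Service 22; fixed 8; total 30.
{North, East, Central}: Vance→North 3, Dover→East 6, Irby→East 2, Tring→East 2, Galt→North 5, Kent→Central 2. Service 20; fixed 14; total 34.
{North, Central}: service 27 + fixed 8 = 35
{North, South, East, West, Central}: service 20 + fixed 27 = 47
No other subset beats 30.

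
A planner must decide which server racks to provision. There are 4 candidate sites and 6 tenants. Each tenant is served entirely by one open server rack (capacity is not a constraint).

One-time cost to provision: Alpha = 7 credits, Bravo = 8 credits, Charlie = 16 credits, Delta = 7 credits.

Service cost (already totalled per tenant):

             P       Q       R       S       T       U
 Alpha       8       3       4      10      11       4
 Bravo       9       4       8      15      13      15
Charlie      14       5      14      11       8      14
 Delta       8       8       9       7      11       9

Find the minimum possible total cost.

Minimum total cost: 47

For any fixed open set, each tenant goes to its cheapest open site; total = fixed + service.
{Alpha}: P→Alpha 8, Q→Alpha 3, R→Alpha 4, S→Alpha 10, T→Alpha 11, U→Alpha 4. Service 40; fixed 7; total 47.
{Alpha, Delta}: service 37 + fixed 14 = 51
{Alpha, Bravo}: P→Alpha 8, Q→Alpha 3, R→Alpha 4, S→Alpha 10, T→Alpha 11, U→Alpha 4. Service 40; fixed 15; total 55.
{Alpha, Bravo, Charlie, Delta}: service 34 + fixed 38 = 72
No other subset beats 47.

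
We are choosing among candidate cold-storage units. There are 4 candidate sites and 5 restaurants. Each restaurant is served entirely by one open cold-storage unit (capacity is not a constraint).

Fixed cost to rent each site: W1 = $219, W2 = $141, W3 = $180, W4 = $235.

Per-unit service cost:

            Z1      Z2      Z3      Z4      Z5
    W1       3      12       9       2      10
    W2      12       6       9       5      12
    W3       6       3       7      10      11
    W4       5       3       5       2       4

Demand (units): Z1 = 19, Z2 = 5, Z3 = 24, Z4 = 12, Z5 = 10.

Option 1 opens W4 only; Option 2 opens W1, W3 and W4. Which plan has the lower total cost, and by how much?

Option 1: {W4}: Z1→W4 5·19=95, Z2→W4 3·5=15, Z3→W4 5·24=120, Z4→W4 2·12=24, Z5→W4 4·10=40. Service 294; fixed 235; total 529.
Option 2: {W1, W3, W4}: Z1→W1 3·19=57, Z2→W3 3·5=15, Z3→W4 5·24=120, Z4→W1 2·12=24, Z5→W4 4·10=40. Service 256; fixed 634; total 890.
Difference: |529 − 890| = 361.

Option 1 is cheaper by 361.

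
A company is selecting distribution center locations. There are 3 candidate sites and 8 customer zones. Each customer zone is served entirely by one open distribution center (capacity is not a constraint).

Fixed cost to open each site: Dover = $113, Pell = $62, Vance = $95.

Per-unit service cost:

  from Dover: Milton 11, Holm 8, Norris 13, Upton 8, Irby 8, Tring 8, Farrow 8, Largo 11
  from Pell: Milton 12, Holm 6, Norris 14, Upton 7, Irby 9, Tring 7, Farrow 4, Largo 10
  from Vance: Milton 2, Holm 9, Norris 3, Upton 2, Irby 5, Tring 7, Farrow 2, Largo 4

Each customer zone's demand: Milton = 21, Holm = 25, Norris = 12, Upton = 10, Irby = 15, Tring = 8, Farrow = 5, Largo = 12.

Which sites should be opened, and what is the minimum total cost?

Open Pell and Vance; minimum total cost 594.

For any fixed open set, each customer zone goes to its cheapest open site; total = fixed + service.
{Pell, Vance}: Milton→Vance 2·21=42, Holm→Pell 6·25=150, Norris→Vance 3·12=36, Upton→Vance 2·10=20, Irby→Vance 5·15=75, Tring→Pell 7·8=56, Farrow→Vance 2·5=10, Largo→Vance 4·12=48. Service 437; fixed 157; total 594.
{Vance}: Milton→Vance 2·21=42, Holm→Vance 9·25=225, Norris→Vance 3·12=36, Upton→Vance 2·10=20, Irby→Vance 5·15=75, Tring→Vance 7·8=56, Farrow→Vance 2·5=10, Largo→Vance 4·12=48. Service 512; fixed 95; total 607.
{Dover, Vance}: Milton→Vance 2·21=42, Holm→Dover 8·25=200, Norris→Vance 3·12=36, Upton→Vance 2·10=20, Irby→Vance 5·15=75, Tring→Vance 7·8=56, Farrow→Vance 2·5=10, Largo→Vance 4·12=48. Service 487; fixed 208; total 695.
{Dover, Pell, Vance}: Milton→Vance 2·21=42, Holm→Pell 6·25=150, Norris→Vance 3·12=36, Upton→Vance 2·10=20, Irby→Vance 5·15=75, Tring→Pell 7·8=56, Farrow→Vance 2·5=10, Largo→Vance 4·12=48. Service 437; fixed 270; total 707.
No other subset beats 594.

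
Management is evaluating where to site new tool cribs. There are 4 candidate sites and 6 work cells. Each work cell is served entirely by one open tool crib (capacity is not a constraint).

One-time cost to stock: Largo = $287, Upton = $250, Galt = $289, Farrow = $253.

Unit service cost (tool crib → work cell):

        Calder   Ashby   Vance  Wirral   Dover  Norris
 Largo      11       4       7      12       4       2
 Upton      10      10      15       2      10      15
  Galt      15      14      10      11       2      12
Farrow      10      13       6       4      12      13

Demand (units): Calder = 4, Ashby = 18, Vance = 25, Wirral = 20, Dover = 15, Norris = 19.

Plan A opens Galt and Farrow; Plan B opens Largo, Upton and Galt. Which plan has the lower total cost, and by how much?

Plan B is cheaper by 83.

Plan A: {Galt, Farrow}: Calder→Farrow 10·4=40, Ashby→Farrow 13·18=234, Vance→Farrow 6·25=150, Wirral→Farrow 4·20=80, Dover→Galt 2·15=30, Norris→Galt 12·19=228. Service 762; fixed 542; total 1304.
Plan B: {Largo, Upton, Galt}: Calder→Upton 10·4=40, Ashby→Largo 4·18=72, Vance→Largo 7·25=175, Wirral→Upton 2·20=40, Dover→Galt 2·15=30, Norris→Largo 2·19=38. Service 395; fixed 826; total 1221.
Difference: |1304 − 1221| = 83.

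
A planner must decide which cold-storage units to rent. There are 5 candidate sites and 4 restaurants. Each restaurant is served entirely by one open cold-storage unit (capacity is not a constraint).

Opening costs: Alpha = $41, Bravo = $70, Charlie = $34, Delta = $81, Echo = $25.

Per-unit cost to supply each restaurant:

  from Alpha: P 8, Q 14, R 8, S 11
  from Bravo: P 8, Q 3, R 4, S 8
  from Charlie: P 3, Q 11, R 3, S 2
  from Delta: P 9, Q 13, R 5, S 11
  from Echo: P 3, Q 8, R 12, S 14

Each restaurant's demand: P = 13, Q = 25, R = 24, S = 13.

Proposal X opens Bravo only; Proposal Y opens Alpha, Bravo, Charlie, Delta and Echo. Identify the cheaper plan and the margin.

Proposal X: {Bravo}: P→Bravo 8·13=104, Q→Bravo 3·25=75, R→Bravo 4·24=96, S→Bravo 8·13=104. Service 379; fixed 70; total 449.
Proposal Y: {Alpha, Bravo, Charlie, Delta, Echo}: P→Charlie 3·13=39, Q→Bravo 3·25=75, R→Charlie 3·24=72, S→Charlie 2·13=26. Service 212; fixed 251; total 463.
Difference: |449 − 463| = 14.

Proposal X is cheaper by 14.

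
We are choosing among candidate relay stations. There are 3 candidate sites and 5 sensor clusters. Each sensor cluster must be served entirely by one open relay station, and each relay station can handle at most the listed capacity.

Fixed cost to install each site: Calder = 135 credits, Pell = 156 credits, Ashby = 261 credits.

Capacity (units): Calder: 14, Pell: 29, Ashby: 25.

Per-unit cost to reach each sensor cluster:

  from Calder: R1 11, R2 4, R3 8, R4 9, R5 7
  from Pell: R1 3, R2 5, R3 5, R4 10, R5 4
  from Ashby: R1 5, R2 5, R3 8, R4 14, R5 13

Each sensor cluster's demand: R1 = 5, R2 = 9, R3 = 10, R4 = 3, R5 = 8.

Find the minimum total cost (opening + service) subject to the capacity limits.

Open {Calder, Pell}: R1→Pell 3·5=15, R2→Calder 4·9=36, R3→Pell 5·10=50, R4→Calder 9·3=27, R5→Pell 4·8=32.
Loads: Calder carries 12/14, Pell carries 23/29. Service 160; fixed 291; total 451.
Next best feasible plan costs 454.

Minimum total cost: 451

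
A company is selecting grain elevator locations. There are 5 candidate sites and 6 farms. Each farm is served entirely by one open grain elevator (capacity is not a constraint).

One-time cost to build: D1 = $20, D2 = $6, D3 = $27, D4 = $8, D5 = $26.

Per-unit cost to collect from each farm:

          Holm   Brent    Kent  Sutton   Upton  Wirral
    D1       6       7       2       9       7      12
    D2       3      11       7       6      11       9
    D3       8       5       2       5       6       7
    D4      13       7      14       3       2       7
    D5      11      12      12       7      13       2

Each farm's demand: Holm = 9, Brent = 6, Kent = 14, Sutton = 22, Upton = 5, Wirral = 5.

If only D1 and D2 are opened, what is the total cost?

Each farm is assigned to its cheapest site among the open ones.
{D1, D2}: Holm→D2 3·9=27, Brent→D1 7·6=42, Kent→D1 2·14=28, Sutton→D2 6·22=132, Upton→D1 7·5=35, Wirral→D2 9·5=45. Service 309; fixed 26; total 335.

Total cost: 335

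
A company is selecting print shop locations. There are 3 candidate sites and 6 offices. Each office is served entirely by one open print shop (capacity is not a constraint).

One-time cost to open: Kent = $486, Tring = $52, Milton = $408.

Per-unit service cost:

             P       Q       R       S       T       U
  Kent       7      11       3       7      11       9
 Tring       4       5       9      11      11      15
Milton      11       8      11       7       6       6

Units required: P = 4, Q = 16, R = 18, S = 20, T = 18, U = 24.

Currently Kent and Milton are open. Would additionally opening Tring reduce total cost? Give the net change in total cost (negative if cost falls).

Yes — net change −8 (cost falls by 8).

Current service cost with {Kent, Milton}: 602.
Adding Tring: each office re-picks its cheapest; new service cost 542, saving 60.
Extra fixed cost: 52. Net change = 52 − 60 = -8.
(Totals: 1496 → 1488.)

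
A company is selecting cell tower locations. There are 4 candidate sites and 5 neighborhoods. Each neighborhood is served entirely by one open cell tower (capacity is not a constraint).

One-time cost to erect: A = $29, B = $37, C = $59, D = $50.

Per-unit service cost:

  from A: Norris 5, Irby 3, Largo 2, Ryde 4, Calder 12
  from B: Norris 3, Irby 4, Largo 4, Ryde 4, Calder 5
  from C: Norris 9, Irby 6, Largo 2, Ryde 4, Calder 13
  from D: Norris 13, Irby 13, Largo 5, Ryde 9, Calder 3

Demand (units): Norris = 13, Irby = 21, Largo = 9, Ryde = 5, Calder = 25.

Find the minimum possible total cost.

Minimum total cost: 320

For any fixed open set, each neighborhood goes to its cheapest open site; total = fixed + service.
{A, D}: Norris→A 5·13=65, Irby→A 3·21=63, Largo→A 2·9=18, Ryde→A 4·5=20, Calder→D 3·25=75. Service 241; fixed 79; total 320.
{A, B}: service 265 + fixed 66 = 331
{A, B, D}: Norris→B 3·13=39, Irby→A 3·21=63, Largo→A 2·9=18, Ryde→A 4·5=20, Calder→D 3·25=75. Service 215; fixed 116; total 331.
{A, B, C, D}: Norris→B 3·13=39, Irby→A 3·21=63, Largo→A 2·9=18, Ryde→A 4·5=20, Calder→D 3·25=75. Service 215; fixed 175; total 390.
No other subset beats 320.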